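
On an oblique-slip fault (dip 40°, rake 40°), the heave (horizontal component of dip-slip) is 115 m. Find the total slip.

dip-slip = heave / cos(dip) = 115 / cos(40°) = 150.1 m
net slip = dip-slip / sin(rake) = 150.1 / sin(40°) = 234 m

234 m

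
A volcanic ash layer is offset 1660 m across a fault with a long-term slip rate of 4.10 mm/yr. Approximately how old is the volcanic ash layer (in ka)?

405 ka

age = offset / rate = 1660 m / (4.10 mm/yr) = 405000 yr = 405 ka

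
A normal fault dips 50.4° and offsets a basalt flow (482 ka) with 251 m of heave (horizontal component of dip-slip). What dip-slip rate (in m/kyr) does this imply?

0.817 m/kyr

dip-slip = heave / cos(dip) = 251 m / cos(50.4°) = 393.8 m
rate = 393.8 m / 482 ka = 0.000817 m/yr = 0.817 m/kyr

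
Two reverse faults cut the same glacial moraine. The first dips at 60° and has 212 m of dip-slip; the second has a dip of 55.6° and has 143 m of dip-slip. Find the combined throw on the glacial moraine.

302 m

throw_A = 212 × sin(60°) = 183.6 m
throw_B = 143 × sin(55.6°) = 118 m
total = 183.6 + 118 = 302 m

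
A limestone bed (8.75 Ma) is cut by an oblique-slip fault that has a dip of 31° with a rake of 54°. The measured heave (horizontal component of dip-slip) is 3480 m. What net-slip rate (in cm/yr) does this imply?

dip-slip = heave / cos(dip) = 3480 / cos(31°) = 4060 m
net slip = dip-slip / sin(rake) = 4060 / sin(54°) = 5018 m
rate = 5018 m / 8.75 Ma = 0.000574 m/yr = 0.0574 cm/yr

0.0574 cm/yr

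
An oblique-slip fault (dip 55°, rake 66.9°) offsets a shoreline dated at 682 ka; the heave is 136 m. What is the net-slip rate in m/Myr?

378 m/Myr

dip-slip = heave / cos(dip) = 136 / cos(55°) = 237.1 m
net slip = dip-slip / sin(rake) = 237.1 / sin(66.9°) = 257.8 m
rate = 257.8 m / 682 ka = 0.000378 m/yr = 378 m/Myr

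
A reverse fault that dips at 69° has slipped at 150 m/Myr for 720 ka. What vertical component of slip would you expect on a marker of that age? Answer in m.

101 m

dip-slip = rate × time = 150 m/Myr × 720 ka = 108 m
throw = dip-slip × sin(dip) = 108 × sin(69°) = 101 m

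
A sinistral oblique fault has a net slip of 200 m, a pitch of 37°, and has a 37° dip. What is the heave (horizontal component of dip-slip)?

96.1 m

dip-slip = net slip × sin(rake) = 200 m × sin(37°) = 120.4 m
heave = dip-slip × cos(dip) = 120.4 × cos(37°) = 96.1 m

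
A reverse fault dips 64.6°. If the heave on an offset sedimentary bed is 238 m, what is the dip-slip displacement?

555 m

dip-slip = heave / cos(dip) = 238 / cos(64.6°) = 555 m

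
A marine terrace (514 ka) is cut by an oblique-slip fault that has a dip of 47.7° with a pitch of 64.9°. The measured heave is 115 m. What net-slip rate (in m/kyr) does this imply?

0.367 m/kyr

dip-slip = heave / cos(dip) = 115 / cos(47.7°) = 170.9 m
net slip = dip-slip / sin(rake) = 170.9 / sin(64.9°) = 188.7 m
rate = 188.7 m / 514 ka = 0.000367 m/yr = 0.367 m/kyr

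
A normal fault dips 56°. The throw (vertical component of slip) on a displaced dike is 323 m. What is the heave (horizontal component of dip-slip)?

heave = throw / tan(dip) = 323 / tan(56°) = 218 m

218 m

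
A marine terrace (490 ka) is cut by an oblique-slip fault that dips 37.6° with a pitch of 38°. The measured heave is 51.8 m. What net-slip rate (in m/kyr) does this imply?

0.217 m/kyr

dip-slip = heave / cos(dip) = 51.8 / cos(37.6°) = 65.38 m
net slip = dip-slip / sin(rake) = 65.38 / sin(38°) = 106.2 m
rate = 106.2 m / 490 ka = 0.000217 m/yr = 0.217 m/kyr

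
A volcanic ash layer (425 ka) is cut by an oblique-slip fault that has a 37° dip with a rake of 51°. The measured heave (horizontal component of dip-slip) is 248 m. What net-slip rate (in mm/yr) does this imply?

dip-slip = heave / cos(dip) = 248 / cos(37°) = 310.5 m
net slip = dip-slip / sin(rake) = 310.5 / sin(51°) = 399.6 m
rate = 399.6 m / 425 ka = 0.000940 m/yr = 0.940 mm/yr

0.940 mm/yr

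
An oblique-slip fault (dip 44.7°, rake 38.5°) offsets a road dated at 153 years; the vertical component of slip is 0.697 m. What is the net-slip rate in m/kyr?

dip-slip = throw / sin(dip) = 0.697 / sin(44.7°) = 0.9909 m
net slip = dip-slip / sin(rake) = 0.9909 / sin(38.5°) = 1.592 m
rate = 1.592 m / 153 years = 0.0104 m/yr = 10.4 m/kyr

10.4 m/kyr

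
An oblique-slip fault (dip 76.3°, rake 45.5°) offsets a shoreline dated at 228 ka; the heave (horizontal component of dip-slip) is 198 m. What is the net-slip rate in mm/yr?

dip-slip = heave / cos(dip) = 198 / cos(76.3°) = 836 m
net slip = dip-slip / sin(rake) = 836 / sin(45.5°) = 1172 m
rate = 1172 m / 228 ka = 0.00514 m/yr = 5.14 mm/yr

5.14 mm/yr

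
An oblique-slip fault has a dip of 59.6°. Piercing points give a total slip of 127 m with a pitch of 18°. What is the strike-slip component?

strike-slip = net slip × cos(rake) = 127 m × cos(18°) = 121 m

121 m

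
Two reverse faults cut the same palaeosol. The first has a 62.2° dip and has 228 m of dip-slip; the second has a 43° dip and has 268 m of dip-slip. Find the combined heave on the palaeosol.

heave_A = 228 × cos(62.2°) = 106.3 m
heave_B = 268 × cos(43°) = 196 m
total = 106.3 + 196 = 302 m

302 m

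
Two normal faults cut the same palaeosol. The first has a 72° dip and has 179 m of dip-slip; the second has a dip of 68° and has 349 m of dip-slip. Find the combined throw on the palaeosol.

494 m

throw_A = 179 × sin(72°) = 170.2 m
throw_B = 349 × sin(68°) = 323.6 m
total = 170.2 + 323.6 = 494 m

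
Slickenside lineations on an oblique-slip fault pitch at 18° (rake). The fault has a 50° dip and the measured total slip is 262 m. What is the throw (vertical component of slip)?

dip-slip = net slip × sin(rake) = 262 m × sin(18°) = 80.96 m
throw = dip-slip × sin(dip) = 80.96 × sin(50°) = 62 m

62 m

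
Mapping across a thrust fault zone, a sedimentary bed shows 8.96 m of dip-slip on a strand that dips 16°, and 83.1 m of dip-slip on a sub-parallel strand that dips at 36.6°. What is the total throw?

52 m

throw_A = 8.96 × sin(16°) = 2.470 m
throw_B = 83.1 × sin(36.6°) = 49.55 m
total = 2.470 + 49.55 = 52 m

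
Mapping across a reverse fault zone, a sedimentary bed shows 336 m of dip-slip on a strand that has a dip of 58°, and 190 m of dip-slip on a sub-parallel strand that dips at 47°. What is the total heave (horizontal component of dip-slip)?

308 m

heave_A = 336 × cos(58°) = 178.1 m
heave_B = 190 × cos(47°) = 129.6 m
total = 178.1 + 129.6 = 308 m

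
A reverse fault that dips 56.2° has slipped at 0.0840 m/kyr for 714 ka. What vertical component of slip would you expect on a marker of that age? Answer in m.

49.8 m

dip-slip = rate × time = 0.0840 m/kyr × 714 ka = 59.98 m
throw = dip-slip × sin(dip) = 59.98 × sin(56.2°) = 49.8 m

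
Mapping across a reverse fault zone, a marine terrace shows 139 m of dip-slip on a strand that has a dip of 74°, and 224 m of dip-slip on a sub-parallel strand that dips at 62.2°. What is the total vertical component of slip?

332 m

throw_A = 139 × sin(74°) = 133.6 m
throw_B = 224 × sin(62.2°) = 198.1 m
total = 133.6 + 198.1 = 332 m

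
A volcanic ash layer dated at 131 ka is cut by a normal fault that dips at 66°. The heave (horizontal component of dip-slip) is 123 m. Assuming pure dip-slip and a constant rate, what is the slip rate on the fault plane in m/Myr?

dip-slip = heave / cos(dip) = 123 m / cos(66°) = 302.4 m
rate = 302.4 m / 131 ka = 0.00231 m/yr = 2310 m/Myr

2310 m/Myr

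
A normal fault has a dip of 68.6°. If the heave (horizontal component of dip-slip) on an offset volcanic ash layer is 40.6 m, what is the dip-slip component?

111 m

dip-slip = heave / cos(dip) = 40.6 / cos(68.6°) = 111 m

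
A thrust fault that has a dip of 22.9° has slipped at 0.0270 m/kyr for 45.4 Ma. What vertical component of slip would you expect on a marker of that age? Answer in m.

477 m

dip-slip = rate × time = 0.0270 m/kyr × 45.4 Ma = 1226 m
throw = dip-slip × sin(dip) = 1226 × sin(22.9°) = 477 m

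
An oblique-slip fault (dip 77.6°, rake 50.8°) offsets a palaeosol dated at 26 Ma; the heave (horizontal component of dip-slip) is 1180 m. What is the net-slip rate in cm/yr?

0.0273 cm/yr

dip-slip = heave / cos(dip) = 1180 / cos(77.6°) = 5495 m
net slip = dip-slip / sin(rake) = 5495 / sin(50.8°) = 7091 m
rate = 7091 m / 26 Ma = 0.000273 m/yr = 0.0273 cm/yr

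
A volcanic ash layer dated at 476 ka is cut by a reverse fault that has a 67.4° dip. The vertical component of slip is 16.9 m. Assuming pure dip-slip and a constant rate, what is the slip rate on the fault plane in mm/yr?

0.0385 mm/yr

dip-slip = throw / sin(dip) = 16.9 m / sin(67.4°) = 18.31 m
rate = 18.31 m / 476 ka = 0.0000385 m/yr = 0.0385 mm/yr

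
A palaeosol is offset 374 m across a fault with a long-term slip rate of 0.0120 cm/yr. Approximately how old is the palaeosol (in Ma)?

age = offset / rate = 374 m / (0.0120 cm/yr) = 3.12e+06 yr = 3.12 Ma

3.12 Ma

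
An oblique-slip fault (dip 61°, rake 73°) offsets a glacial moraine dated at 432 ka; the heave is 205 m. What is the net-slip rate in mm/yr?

dip-slip = heave / cos(dip) = 205 / cos(61°) = 422.8 m
net slip = dip-slip / sin(rake) = 422.8 / sin(73°) = 442.2 m
rate = 442.2 m / 432 ka = 0.00102 m/yr = 1.02 mm/yr

1.02 mm/yr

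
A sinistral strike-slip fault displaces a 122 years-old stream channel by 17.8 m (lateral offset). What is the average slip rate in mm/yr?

146 mm/yr

rate = 17.8 m / 122 years = 0.146 m/yr = 146 mm/yr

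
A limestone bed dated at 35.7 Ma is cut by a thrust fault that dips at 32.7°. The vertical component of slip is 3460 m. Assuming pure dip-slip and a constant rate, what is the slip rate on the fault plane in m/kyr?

0.179 m/kyr

dip-slip = throw / sin(dip) = 3460 m / sin(32.7°) = 6405 m
rate = 6405 m / 35.7 Ma = 0.000179 m/yr = 0.179 m/kyr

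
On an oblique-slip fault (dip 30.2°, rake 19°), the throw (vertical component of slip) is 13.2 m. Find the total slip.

80.6 m

dip-slip = throw / sin(dip) = 13.2 / sin(30.2°) = 26.24 m
net slip = dip-slip / sin(rake) = 26.24 / sin(19°) = 80.6 m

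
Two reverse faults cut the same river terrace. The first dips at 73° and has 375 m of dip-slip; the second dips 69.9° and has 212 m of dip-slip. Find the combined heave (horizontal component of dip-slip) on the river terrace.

182 m

heave_A = 375 × cos(73°) = 109.6 m
heave_B = 212 × cos(69.9°) = 72.86 m
total = 109.6 + 72.86 = 182 m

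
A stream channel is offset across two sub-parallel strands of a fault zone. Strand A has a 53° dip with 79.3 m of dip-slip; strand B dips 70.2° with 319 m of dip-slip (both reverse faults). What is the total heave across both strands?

heave_A = 79.3 × cos(53°) = 47.72 m
heave_B = 319 × cos(70.2°) = 108.1 m
total = 47.72 + 108.1 = 156 m

156 m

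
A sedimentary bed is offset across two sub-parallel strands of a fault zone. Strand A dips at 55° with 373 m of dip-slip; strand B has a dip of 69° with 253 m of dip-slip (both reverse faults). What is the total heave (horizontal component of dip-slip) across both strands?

305 m

heave_A = 373 × cos(55°) = 213.9 m
heave_B = 253 × cos(69°) = 90.67 m
total = 213.9 + 90.67 = 305 m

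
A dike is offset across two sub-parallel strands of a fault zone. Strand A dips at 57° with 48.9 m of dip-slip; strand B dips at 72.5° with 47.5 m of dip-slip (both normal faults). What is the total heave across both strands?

40.9 m

heave_A = 48.9 × cos(57°) = 26.63 m
heave_B = 47.5 × cos(72.5°) = 14.28 m
total = 26.63 + 14.28 = 40.9 m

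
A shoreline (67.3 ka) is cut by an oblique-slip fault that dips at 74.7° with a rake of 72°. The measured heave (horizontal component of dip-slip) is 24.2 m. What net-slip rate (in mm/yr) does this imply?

dip-slip = heave / cos(dip) = 24.2 / cos(74.7°) = 91.71 m
net slip = dip-slip / sin(rake) = 91.71 / sin(72°) = 96.43 m
rate = 96.43 m / 67.3 ka = 0.00143 m/yr = 1.43 mm/yr

1.43 mm/yr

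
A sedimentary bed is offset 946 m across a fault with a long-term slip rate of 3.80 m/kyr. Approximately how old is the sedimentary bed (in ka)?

age = offset / rate = 946 m / (3.80 m/kyr) = 249000 yr = 249 ka

249 ka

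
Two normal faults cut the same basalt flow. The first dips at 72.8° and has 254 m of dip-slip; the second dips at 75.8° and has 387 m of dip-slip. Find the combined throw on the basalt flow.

throw_A = 254 × sin(72.8°) = 242.6 m
throw_B = 387 × sin(75.8°) = 375.2 m
total = 242.6 + 375.2 = 618 m

618 m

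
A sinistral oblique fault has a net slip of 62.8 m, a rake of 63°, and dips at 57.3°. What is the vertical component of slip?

dip-slip = net slip × sin(rake) = 62.8 m × sin(63°) = 55.96 m
throw = dip-slip × sin(dip) = 55.96 × sin(57.3°) = 47.1 m

47.1 m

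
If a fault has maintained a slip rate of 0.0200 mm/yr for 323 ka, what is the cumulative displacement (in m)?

6.46 m

slip = rate × time = 0.0200 mm/yr × 323 ka = 6.46 m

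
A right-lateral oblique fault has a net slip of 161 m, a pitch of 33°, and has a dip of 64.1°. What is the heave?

dip-slip = net slip × sin(rake) = 161 m × sin(33°) = 87.69 m
heave = dip-slip × cos(dip) = 87.69 × cos(64.1°) = 38.3 m

38.3 m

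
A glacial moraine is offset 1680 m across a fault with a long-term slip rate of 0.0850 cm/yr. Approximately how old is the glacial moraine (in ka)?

1980 ka

age = offset / rate = 1680 m / (0.0850 cm/yr) = 1.98e+06 yr = 1980 ka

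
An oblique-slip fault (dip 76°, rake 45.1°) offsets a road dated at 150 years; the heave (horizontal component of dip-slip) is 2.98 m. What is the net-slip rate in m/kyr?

116 m/kyr

dip-slip = heave / cos(dip) = 2.98 / cos(76°) = 12.32 m
net slip = dip-slip / sin(rake) = 12.32 / sin(45.1°) = 17.39 m
rate = 17.39 m / 150 years = 0.116 m/yr = 116 m/kyr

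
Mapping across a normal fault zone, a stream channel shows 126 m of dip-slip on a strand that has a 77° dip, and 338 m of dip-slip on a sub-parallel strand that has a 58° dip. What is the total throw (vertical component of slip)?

409 m

throw_A = 126 × sin(77°) = 122.8 m
throw_B = 338 × sin(58°) = 286.6 m
total = 122.8 + 286.6 = 409 m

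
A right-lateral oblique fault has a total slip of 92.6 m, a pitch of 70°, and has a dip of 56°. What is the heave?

dip-slip = net slip × sin(rake) = 92.6 m × sin(70°) = 87.02 m
heave = dip-slip × cos(dip) = 87.02 × cos(56°) = 48.7 m

48.7 m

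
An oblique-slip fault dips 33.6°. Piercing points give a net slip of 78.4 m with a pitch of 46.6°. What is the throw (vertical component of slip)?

dip-slip = net slip × sin(rake) = 78.4 m × sin(46.6°) = 56.96 m
throw = dip-slip × sin(dip) = 56.96 × sin(33.6°) = 31.5 m

31.5 m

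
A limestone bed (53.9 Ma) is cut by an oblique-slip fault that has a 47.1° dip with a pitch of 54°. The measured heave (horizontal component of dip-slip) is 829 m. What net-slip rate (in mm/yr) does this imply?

dip-slip = heave / cos(dip) = 829 / cos(47.1°) = 1218 m
net slip = dip-slip / sin(rake) = 1218 / sin(54°) = 1505 m
rate = 1505 m / 53.9 Ma = 0.0000279 m/yr = 0.0279 mm/yr

0.0279 mm/yr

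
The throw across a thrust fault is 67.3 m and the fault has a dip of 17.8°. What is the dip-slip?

dip-slip = throw / sin(dip) = 67.3 / sin(17.8°) = 220 m

220 m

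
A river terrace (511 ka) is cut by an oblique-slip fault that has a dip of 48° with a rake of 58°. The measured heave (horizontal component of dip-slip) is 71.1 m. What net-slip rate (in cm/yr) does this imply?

0.0245 cm/yr

dip-slip = heave / cos(dip) = 71.1 / cos(48°) = 106.3 m
net slip = dip-slip / sin(rake) = 106.3 / sin(58°) = 125.3 m
rate = 125.3 m / 511 ka = 0.000245 m/yr = 0.0245 cm/yr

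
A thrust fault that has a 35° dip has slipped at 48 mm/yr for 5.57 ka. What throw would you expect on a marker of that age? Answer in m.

dip-slip = rate × time = 48 mm/yr × 5.57 ka = 267.4 m
throw = dip-slip × sin(dip) = 267.4 × sin(35°) = 153 m

153 m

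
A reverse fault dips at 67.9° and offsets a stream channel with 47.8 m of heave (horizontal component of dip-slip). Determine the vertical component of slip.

throw = heave × tan(dip) = 47.8 × tan(67.9°) = 118 m

118 m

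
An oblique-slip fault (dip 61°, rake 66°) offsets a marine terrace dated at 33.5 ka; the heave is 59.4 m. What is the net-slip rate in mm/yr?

4 mm/yr

dip-slip = heave / cos(dip) = 59.4 / cos(61°) = 122.5 m
net slip = dip-slip / sin(rake) = 122.5 / sin(66°) = 134.1 m
rate = 134.1 m / 33.5 ka = 0.00400 m/yr = 4 mm/yr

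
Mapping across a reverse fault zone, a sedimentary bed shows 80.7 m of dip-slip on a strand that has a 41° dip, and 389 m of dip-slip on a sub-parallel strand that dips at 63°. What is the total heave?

heave_A = 80.7 × cos(41°) = 60.91 m
heave_B = 389 × cos(63°) = 176.6 m
total = 60.91 + 176.6 = 238 m

238 m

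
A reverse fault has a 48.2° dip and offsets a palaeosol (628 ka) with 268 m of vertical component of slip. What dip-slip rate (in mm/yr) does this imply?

dip-slip = throw / sin(dip) = 268 m / sin(48.2°) = 359.5 m
rate = 359.5 m / 628 ka = 0.000572 m/yr = 0.572 mm/yr

0.572 mm/yr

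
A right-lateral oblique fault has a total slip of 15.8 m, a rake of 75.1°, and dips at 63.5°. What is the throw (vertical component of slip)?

dip-slip = net slip × sin(rake) = 15.8 m × sin(75.1°) = 15.27 m
throw = dip-slip × sin(dip) = 15.27 × sin(63.5°) = 13.7 m

13.7 m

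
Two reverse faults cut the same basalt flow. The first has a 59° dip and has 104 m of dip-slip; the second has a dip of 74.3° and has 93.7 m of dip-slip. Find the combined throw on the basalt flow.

179 m

throw_A = 104 × sin(59°) = 89.15 m
throw_B = 93.7 × sin(74.3°) = 90.20 m
total = 89.15 + 90.20 = 179 m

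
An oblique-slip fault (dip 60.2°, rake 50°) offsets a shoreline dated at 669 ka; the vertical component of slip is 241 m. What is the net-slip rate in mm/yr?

dip-slip = throw / sin(dip) = 241 / sin(60.2°) = 277.7 m
net slip = dip-slip / sin(rake) = 277.7 / sin(50°) = 362.5 m
rate = 362.5 m / 669 ka = 0.000542 m/yr = 0.542 mm/yr

0.542 mm/yr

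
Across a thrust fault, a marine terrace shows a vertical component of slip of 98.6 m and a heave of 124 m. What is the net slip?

158 m

net slip = √(throw² + heave²) = √(98.6² + 124²) = 158 m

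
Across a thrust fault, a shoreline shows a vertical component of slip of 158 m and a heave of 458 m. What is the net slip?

484 m

net slip = √(throw² + heave²) = √(158² + 458²) = 484 m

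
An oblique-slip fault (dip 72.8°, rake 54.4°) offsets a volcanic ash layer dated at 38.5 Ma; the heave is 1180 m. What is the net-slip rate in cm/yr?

0.0127 cm/yr

dip-slip = heave / cos(dip) = 1180 / cos(72.8°) = 3990 m
net slip = dip-slip / sin(rake) = 3990 / sin(54.4°) = 4908 m
rate = 4908 m / 38.5 Ma = 0.000127 m/yr = 0.0127 cm/yr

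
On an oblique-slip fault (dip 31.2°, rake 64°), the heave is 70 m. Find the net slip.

91.1 m

dip-slip = heave / cos(dip) = 70 / cos(31.2°) = 81.84 m
net slip = dip-slip / sin(rake) = 81.84 / sin(64°) = 91.1 m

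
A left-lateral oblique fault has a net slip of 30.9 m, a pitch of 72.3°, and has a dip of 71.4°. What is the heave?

dip-slip = net slip × sin(rake) = 30.9 m × sin(72.3°) = 29.44 m
heave = dip-slip × cos(dip) = 29.44 × cos(71.4°) = 9.39 m

9.39 m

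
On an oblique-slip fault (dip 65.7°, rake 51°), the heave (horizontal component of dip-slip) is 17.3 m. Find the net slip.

54.1 m

dip-slip = heave / cos(dip) = 17.3 / cos(65.7°) = 42.04 m
net slip = dip-slip / sin(rake) = 42.04 / sin(51°) = 54.1 m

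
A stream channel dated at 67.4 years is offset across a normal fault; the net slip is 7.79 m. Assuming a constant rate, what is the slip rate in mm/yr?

116 mm/yr

rate = 7.79 m / 67.4 years = 0.116 m/yr = 116 mm/yr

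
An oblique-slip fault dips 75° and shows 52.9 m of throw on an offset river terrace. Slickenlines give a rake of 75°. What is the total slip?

56.7 m

dip-slip = throw / sin(dip) = 52.9 / sin(75°) = 54.77 m
net slip = dip-slip / sin(rake) = 54.77 / sin(75°) = 56.7 m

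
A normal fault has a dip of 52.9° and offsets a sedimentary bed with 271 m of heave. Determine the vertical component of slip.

358 m

throw = heave × tan(dip) = 271 × tan(52.9°) = 358 m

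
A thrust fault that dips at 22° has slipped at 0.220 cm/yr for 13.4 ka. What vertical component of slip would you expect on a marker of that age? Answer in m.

dip-slip = rate × time = 0.220 cm/yr × 13.4 ka = 29.48 m
throw = dip-slip × sin(dip) = 29.48 × sin(22°) = 11 m

11 m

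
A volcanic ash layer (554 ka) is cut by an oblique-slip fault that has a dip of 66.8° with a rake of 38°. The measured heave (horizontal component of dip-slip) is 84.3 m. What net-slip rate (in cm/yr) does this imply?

dip-slip = heave / cos(dip) = 84.3 / cos(66.8°) = 214 m
net slip = dip-slip / sin(rake) = 214 / sin(38°) = 347.6 m
rate = 347.6 m / 554 ka = 0.000627 m/yr = 0.0627 cm/yr

0.0627 cm/yr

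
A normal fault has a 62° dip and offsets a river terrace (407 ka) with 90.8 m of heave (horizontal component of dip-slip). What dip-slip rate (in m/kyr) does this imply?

dip-slip = heave / cos(dip) = 90.8 m / cos(62°) = 193.4 m
rate = 193.4 m / 407 ka = 0.000475 m/yr = 0.475 m/kyr

0.475 m/kyr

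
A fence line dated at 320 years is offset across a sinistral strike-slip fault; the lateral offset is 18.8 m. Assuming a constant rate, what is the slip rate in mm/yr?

rate = 18.8 m / 320 years = 0.0588 m/yr = 58.8 mm/yr

58.8 mm/yr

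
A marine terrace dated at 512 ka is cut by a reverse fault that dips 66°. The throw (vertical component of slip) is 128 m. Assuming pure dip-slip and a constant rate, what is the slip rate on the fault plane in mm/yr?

0.274 mm/yr

dip-slip = throw / sin(dip) = 128 m / sin(66°) = 140.1 m
rate = 140.1 m / 512 ka = 0.000274 m/yr = 0.274 mm/yr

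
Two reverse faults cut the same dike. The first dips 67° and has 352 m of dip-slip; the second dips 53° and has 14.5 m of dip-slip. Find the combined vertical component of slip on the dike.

throw_A = 352 × sin(67°) = 324 m
throw_B = 14.5 × sin(53°) = 11.58 m
total = 324 + 11.58 = 336 m

336 m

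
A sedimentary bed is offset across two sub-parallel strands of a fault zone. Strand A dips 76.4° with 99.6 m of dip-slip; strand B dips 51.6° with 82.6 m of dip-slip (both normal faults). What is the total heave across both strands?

74.7 m

heave_A = 99.6 × cos(76.4°) = 23.42 m
heave_B = 82.6 × cos(51.6°) = 51.31 m
total = 23.42 + 51.31 = 74.7 m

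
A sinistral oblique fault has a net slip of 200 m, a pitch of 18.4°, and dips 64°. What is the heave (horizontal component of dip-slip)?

27.7 m

dip-slip = net slip × sin(rake) = 200 m × sin(18.4°) = 63.13 m
heave = dip-slip × cos(dip) = 63.13 × cos(64°) = 27.7 m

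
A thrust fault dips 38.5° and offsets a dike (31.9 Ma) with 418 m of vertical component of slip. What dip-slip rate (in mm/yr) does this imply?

dip-slip = throw / sin(dip) = 418 m / sin(38.5°) = 671.5 m
rate = 671.5 m / 31.9 Ma = 0.0000210 m/yr = 0.0210 mm/yr

0.0210 mm/yr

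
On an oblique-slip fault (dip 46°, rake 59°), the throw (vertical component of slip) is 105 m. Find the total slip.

170 m

dip-slip = throw / sin(dip) = 105 / sin(46°) = 146 m
net slip = dip-slip / sin(rake) = 146 / sin(59°) = 170 m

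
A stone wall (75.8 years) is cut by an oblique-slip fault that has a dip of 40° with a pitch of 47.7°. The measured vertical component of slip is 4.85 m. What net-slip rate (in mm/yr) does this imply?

dip-slip = throw / sin(dip) = 4.85 / sin(40°) = 7.545 m
net slip = dip-slip / sin(rake) = 7.545 / sin(47.7°) = 10.20 m
rate = 10.20 m / 75.8 years = 0.135 m/yr = 135 mm/yr

135 mm/yr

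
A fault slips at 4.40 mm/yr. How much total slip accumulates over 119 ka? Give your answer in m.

slip = rate × time = 4.40 mm/yr × 119 ka = 524 m

524 m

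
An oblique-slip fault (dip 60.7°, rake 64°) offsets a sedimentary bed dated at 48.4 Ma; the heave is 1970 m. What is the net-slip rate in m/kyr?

dip-slip = heave / cos(dip) = 1970 / cos(60.7°) = 4025 m
net slip = dip-slip / sin(rake) = 4025 / sin(64°) = 4479 m
rate = 4479 m / 48.4 Ma = 0.0000925 m/yr = 0.0925 m/kyr

0.0925 m/kyr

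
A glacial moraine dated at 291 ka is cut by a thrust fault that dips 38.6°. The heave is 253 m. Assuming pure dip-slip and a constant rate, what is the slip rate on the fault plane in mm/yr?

1.11 mm/yr

dip-slip = heave / cos(dip) = 253 m / cos(38.6°) = 323.7 m
rate = 323.7 m / 291 ka = 0.00111 m/yr = 1.11 mm/yr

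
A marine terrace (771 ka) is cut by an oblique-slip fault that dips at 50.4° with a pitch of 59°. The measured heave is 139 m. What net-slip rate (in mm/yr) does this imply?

dip-slip = heave / cos(dip) = 139 / cos(50.4°) = 218.1 m
net slip = dip-slip / sin(rake) = 218.1 / sin(59°) = 254.4 m
rate = 254.4 m / 771 ka = 0.000330 m/yr = 0.330 mm/yr

0.330 mm/yr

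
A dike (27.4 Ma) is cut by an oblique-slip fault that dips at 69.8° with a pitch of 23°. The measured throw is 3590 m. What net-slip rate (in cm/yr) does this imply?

0.0357 cm/yr

dip-slip = throw / sin(dip) = 3590 / sin(69.8°) = 3825 m
net slip = dip-slip / sin(rake) = 3825 / sin(23°) = 9790 m
rate = 9790 m / 27.4 Ma = 0.000357 m/yr = 0.0357 cm/yr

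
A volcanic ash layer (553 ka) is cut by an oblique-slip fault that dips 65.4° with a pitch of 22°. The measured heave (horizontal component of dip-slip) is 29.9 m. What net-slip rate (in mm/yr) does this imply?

0.347 mm/yr

dip-slip = heave / cos(dip) = 29.9 / cos(65.4°) = 71.83 m
net slip = dip-slip / sin(rake) = 71.83 / sin(22°) = 191.7 m
rate = 191.7 m / 553 ka = 0.000347 m/yr = 0.347 mm/yr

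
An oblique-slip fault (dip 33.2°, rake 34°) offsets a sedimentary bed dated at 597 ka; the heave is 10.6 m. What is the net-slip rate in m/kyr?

0.0379 m/kyr

dip-slip = heave / cos(dip) = 10.6 / cos(33.2°) = 12.67 m
net slip = dip-slip / sin(rake) = 12.67 / sin(34°) = 22.65 m
rate = 22.65 m / 597 ka = 0.0000379 m/yr = 0.0379 m/kyr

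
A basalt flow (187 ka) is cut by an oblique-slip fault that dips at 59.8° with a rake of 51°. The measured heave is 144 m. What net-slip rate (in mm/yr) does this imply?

dip-slip = heave / cos(dip) = 144 / cos(59.8°) = 286.3 m
net slip = dip-slip / sin(rake) = 286.3 / sin(51°) = 368.4 m
rate = 368.4 m / 187 ka = 0.00197 m/yr = 1.97 mm/yr

1.97 mm/yr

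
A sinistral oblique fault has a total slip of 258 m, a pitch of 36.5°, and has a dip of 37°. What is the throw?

92.4 m

dip-slip = net slip × sin(rake) = 258 m × sin(36.5°) = 153.5 m
throw = dip-slip × sin(dip) = 153.5 × sin(37°) = 92.4 m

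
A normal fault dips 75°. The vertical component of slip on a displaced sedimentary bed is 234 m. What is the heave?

heave = throw / tan(dip) = 234 / tan(75°) = 62.7 m

62.7 m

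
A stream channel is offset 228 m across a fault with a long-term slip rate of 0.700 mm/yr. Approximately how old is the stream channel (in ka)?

326 ka

age = offset / rate = 228 m / (0.700 mm/yr) = 326000 yr = 326 ka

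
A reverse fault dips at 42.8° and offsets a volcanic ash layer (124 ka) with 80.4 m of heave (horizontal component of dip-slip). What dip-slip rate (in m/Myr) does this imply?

dip-slip = heave / cos(dip) = 80.4 m / cos(42.8°) = 109.6 m
rate = 109.6 m / 124 ka = 0.000884 m/yr = 884 m/Myr

884 m/Myr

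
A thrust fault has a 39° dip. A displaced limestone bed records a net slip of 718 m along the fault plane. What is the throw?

452 m

throw = dip-slip × sin(dip) = 718 m × sin(39°) = 452 m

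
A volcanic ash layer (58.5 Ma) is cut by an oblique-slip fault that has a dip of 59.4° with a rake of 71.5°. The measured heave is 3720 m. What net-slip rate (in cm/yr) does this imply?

0.0132 cm/yr

dip-slip = heave / cos(dip) = 3720 / cos(59.4°) = 7308 m
net slip = dip-slip / sin(rake) = 7308 / sin(71.5°) = 7706 m
rate = 7706 m / 58.5 Ma = 0.000132 m/yr = 0.0132 cm/yr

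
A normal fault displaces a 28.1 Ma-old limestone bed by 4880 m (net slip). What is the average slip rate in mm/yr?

rate = 4880 m / 28.1 Ma = 0.000174 m/yr = 0.174 mm/yr

0.174 mm/yr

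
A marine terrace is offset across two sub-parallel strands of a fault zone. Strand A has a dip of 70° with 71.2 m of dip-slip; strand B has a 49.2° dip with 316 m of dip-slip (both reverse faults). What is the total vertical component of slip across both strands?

306 m

throw_A = 71.2 × sin(70°) = 66.91 m
throw_B = 316 × sin(49.2°) = 239.2 m
total = 66.91 + 239.2 = 306 m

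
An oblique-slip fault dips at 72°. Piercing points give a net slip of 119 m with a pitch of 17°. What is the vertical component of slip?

33.1 m

dip-slip = net slip × sin(rake) = 119 m × sin(17°) = 34.79 m
throw = dip-slip × sin(dip) = 34.79 × sin(72°) = 33.1 m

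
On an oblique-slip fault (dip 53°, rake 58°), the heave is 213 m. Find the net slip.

417 m

dip-slip = heave / cos(dip) = 213 / cos(53°) = 353.9 m
net slip = dip-slip / sin(rake) = 353.9 / sin(58°) = 417 m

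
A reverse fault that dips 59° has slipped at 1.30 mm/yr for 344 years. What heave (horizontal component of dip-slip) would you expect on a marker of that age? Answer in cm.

dip-slip = rate × time = 1.30 mm/yr × 344 years = 0.4472 m
heave = dip-slip × cos(dip) = 0.4472 × cos(59°) = 0.230 m = 23 cm

23 cm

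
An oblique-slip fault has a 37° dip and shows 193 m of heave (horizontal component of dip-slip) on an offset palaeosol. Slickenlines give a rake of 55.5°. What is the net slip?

dip-slip = heave / cos(dip) = 193 / cos(37°) = 241.7 m
net slip = dip-slip / sin(rake) = 241.7 / sin(55.5°) = 293 m

293 m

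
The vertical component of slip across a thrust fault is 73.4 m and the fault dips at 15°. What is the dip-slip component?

dip-slip = throw / sin(dip) = 73.4 / sin(15°) = 284 m

284 m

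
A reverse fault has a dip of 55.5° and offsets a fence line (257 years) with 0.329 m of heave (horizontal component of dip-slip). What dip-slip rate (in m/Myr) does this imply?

dip-slip = heave / cos(dip) = 0.329 m / cos(55.5°) = 0.5809 m
rate = 0.5809 m / 257 years = 0.00226 m/yr = 2260 m/Myr

2260 m/Myr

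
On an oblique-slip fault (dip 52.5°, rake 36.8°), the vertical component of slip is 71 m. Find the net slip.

149 m

dip-slip = throw / sin(dip) = 71 / sin(52.5°) = 89.49 m
net slip = dip-slip / sin(rake) = 89.49 / sin(36.8°) = 149 m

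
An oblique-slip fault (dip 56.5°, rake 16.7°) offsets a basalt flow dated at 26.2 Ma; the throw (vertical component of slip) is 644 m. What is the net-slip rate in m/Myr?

dip-slip = throw / sin(dip) = 644 / sin(56.5°) = 772.3 m
net slip = dip-slip / sin(rake) = 772.3 / sin(16.7°) = 2688 m
rate = 2688 m / 26.2 Ma = 0.000103 m/yr = 103 m/Myr

103 m/Myr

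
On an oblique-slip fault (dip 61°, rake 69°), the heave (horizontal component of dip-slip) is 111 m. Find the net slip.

dip-slip = heave / cos(dip) = 111 / cos(61°) = 229 m
net slip = dip-slip / sin(rake) = 229 / sin(69°) = 245 m

245 m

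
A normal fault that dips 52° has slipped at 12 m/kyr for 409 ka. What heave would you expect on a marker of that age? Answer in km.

3.02 km

dip-slip = rate × time = 12 m/kyr × 409 ka = 4908 m
heave = dip-slip × cos(dip) = 4908 × cos(52°) = 3020 m = 3.02 km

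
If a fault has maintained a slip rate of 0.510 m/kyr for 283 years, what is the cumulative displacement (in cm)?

slip = rate × time = 0.510 m/kyr × 283 years = 0.144 m = 14.4 cm

14.4 cm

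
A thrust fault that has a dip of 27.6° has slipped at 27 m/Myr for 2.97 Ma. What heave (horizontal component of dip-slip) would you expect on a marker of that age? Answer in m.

71.1 m

dip-slip = rate × time = 27 m/Myr × 2.97 Ma = 80.19 m
heave = dip-slip × cos(dip) = 80.19 × cos(27.6°) = 71.1 m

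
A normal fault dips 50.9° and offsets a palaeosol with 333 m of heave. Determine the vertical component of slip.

throw = heave × tan(dip) = 333 × tan(50.9°) = 410 m

410 m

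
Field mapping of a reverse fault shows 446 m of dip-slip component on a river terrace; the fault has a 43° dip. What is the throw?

throw = dip-slip × sin(dip) = 446 m × sin(43°) = 304 m

304 m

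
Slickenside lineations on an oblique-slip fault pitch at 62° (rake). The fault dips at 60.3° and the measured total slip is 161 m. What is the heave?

70.4 m

dip-slip = net slip × sin(rake) = 161 m × sin(62°) = 142.2 m
heave = dip-slip × cos(dip) = 142.2 × cos(60.3°) = 70.4 m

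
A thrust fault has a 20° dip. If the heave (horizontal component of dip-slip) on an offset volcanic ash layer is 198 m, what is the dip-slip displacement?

dip-slip = heave / cos(dip) = 198 / cos(20°) = 211 m

211 m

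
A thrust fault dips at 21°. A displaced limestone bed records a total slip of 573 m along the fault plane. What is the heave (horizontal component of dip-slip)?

535 m

heave = dip-slip × cos(dip) = 573 m × cos(21°) = 535 m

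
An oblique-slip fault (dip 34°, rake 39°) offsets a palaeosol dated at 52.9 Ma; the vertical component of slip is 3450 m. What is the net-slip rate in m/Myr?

dip-slip = throw / sin(dip) = 3450 / sin(34°) = 6170 m
net slip = dip-slip / sin(rake) = 6170 / sin(39°) = 9804 m
rate = 9804 m / 52.9 Ma = 0.000185 m/yr = 185 m/Myr

185 m/Myr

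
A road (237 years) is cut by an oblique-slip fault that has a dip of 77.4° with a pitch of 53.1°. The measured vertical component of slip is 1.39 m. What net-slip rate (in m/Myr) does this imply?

dip-slip = throw / sin(dip) = 1.39 / sin(77.4°) = 1.424 m
net slip = dip-slip / sin(rake) = 1.424 / sin(53.1°) = 1.781 m
rate = 1.781 m / 237 years = 0.00752 m/yr = 7520 m/Myr

7520 m/Myr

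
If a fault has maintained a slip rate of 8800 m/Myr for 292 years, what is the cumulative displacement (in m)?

slip = rate × time = 8800 m/Myr × 292 years = 2.57 m

2.57 m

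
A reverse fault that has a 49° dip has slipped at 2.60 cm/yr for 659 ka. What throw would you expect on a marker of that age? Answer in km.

12.9 km

dip-slip = rate × time = 2.60 cm/yr × 659 ka = 17130 m
throw = dip-slip × sin(dip) = 17130 × sin(49°) = 12900 m = 12.9 km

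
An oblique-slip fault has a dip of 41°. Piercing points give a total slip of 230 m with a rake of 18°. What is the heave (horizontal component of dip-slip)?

dip-slip = net slip × sin(rake) = 230 m × sin(18°) = 71.07 m
heave = dip-slip × cos(dip) = 71.07 × cos(41°) = 53.6 m

53.6 m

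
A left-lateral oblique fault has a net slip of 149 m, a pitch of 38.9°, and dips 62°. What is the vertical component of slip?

82.6 m

dip-slip = net slip × sin(rake) = 149 m × sin(38.9°) = 93.57 m
throw = dip-slip × sin(dip) = 93.57 × sin(62°) = 82.6 m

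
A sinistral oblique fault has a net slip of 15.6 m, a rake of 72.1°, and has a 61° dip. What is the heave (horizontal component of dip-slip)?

7.20 m

dip-slip = net slip × sin(rake) = 15.6 m × sin(72.1°) = 14.84 m
heave = dip-slip × cos(dip) = 14.84 × cos(61°) = 7.20 m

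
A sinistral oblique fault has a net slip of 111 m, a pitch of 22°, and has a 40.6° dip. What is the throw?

dip-slip = net slip × sin(rake) = 111 m × sin(22°) = 41.58 m
throw = dip-slip × sin(dip) = 41.58 × sin(40.6°) = 27.1 m

27.1 m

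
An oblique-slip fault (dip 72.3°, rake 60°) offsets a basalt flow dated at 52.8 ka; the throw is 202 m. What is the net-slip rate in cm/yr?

dip-slip = throw / sin(dip) = 202 / sin(72.3°) = 212 m
net slip = dip-slip / sin(rake) = 212 / sin(60°) = 244.8 m
rate = 244.8 m / 52.8 ka = 0.00464 m/yr = 0.464 cm/yr

0.464 cm/yr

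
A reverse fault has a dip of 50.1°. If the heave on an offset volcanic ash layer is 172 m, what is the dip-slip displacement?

268 m

dip-slip = heave / cos(dip) = 172 / cos(50.1°) = 268 m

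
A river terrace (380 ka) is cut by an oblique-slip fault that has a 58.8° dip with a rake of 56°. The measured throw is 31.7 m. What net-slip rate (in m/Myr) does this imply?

dip-slip = throw / sin(dip) = 31.7 / sin(58.8°) = 37.06 m
net slip = dip-slip / sin(rake) = 37.06 / sin(56°) = 44.70 m
rate = 44.70 m / 380 ka = 0.000118 m/yr = 118 m/Myr

118 m/Myr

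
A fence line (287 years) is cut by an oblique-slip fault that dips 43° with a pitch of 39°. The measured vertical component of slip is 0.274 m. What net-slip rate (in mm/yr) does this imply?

dip-slip = throw / sin(dip) = 0.274 / sin(43°) = 0.4018 m
net slip = dip-slip / sin(rake) = 0.4018 / sin(39°) = 0.6384 m
rate = 0.6384 m / 287 years = 0.00222 m/yr = 2.22 mm/yr

2.22 mm/yr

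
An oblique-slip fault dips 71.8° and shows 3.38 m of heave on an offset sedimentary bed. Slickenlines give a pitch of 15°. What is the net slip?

dip-slip = heave / cos(dip) = 3.38 / cos(71.8°) = 10.82 m
net slip = dip-slip / sin(rake) = 10.82 / sin(15°) = 41.8 m

41.8 m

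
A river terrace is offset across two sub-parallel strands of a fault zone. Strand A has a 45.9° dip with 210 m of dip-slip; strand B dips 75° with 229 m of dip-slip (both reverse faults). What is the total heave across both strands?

heave_A = 210 × cos(45.9°) = 146.1 m
heave_B = 229 × cos(75°) = 59.27 m
total = 146.1 + 59.27 = 205 m

205 m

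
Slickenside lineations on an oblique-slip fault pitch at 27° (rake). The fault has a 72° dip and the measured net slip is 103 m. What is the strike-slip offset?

strike-slip = net slip × cos(rake) = 103 m × cos(27°) = 91.8 m

91.8 m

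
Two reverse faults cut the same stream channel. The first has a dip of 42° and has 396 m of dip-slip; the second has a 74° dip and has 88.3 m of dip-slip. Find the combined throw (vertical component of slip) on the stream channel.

350 m

throw_A = 396 × sin(42°) = 265 m
throw_B = 88.3 × sin(74°) = 84.88 m
total = 265 + 84.88 = 350 m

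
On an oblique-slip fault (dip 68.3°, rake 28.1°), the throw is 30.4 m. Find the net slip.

69.5 m

dip-slip = throw / sin(dip) = 30.4 / sin(68.3°) = 32.72 m
net slip = dip-slip / sin(rake) = 32.72 / sin(28.1°) = 69.5 m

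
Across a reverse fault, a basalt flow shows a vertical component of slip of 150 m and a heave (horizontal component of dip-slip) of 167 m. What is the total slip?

224 m

net slip = √(throw² + heave²) = √(150² + 167²) = 224 m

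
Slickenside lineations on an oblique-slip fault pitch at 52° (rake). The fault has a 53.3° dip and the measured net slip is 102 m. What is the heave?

48 m

dip-slip = net slip × sin(rake) = 102 m × sin(52°) = 80.38 m
heave = dip-slip × cos(dip) = 80.38 × cos(53.3°) = 48 m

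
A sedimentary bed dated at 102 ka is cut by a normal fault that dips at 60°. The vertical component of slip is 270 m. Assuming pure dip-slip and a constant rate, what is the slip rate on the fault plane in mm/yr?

3.06 mm/yr

dip-slip = throw / sin(dip) = 270 m / sin(60°) = 311.8 m
rate = 311.8 m / 102 ka = 0.00306 m/yr = 3.06 mm/yr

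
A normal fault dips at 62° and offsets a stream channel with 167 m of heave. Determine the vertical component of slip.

throw = heave × tan(dip) = 167 × tan(62°) = 314 m

314 m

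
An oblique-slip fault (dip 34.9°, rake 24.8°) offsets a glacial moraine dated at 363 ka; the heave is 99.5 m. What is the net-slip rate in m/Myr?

dip-slip = heave / cos(dip) = 99.5 / cos(34.9°) = 121.3 m
net slip = dip-slip / sin(rake) = 121.3 / sin(24.8°) = 289.2 m
rate = 289.2 m / 363 ka = 0.000797 m/yr = 797 m/Myr

797 m/Myr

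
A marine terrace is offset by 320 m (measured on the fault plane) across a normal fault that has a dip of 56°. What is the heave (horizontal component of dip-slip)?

heave = dip-slip × cos(dip) = 320 m × cos(56°) = 179 m

179 m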